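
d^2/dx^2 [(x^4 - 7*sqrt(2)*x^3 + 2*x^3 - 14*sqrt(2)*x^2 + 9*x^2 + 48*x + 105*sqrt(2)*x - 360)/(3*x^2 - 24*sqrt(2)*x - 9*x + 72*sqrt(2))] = 2*(x^3 - 24*sqrt(2)*x^2 + 384*x - 704*sqrt(2) + 200)/(3*(x^3 - 24*sqrt(2)*x^2 + 384*x - 1024*sqrt(2)))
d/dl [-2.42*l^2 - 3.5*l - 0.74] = -4.84*l - 3.5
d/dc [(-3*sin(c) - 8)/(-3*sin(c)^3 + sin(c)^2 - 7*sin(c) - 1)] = (-18*sin(c)^3 - 69*sin(c)^2 + 16*sin(c) - 53)*cos(c)/(3*sin(c)^3 - sin(c)^2 + 7*sin(c) + 1)^2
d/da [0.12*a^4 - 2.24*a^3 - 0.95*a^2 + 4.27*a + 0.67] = 0.48*a^3 - 6.72*a^2 - 1.9*a + 4.27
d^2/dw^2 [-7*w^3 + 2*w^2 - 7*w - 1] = 4 - 42*w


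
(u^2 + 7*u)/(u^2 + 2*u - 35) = u/(u - 5)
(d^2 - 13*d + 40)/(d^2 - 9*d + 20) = (d - 8)/(d - 4)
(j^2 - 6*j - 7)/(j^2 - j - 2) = (j - 7)/(j - 2)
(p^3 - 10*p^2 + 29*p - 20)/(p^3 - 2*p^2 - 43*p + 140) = (p - 1)/(p + 7)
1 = 1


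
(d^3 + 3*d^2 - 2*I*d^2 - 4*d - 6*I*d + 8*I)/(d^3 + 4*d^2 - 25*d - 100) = (d^2 - d*(1 + 2*I) + 2*I)/(d^2 - 25)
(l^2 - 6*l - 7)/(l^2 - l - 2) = (l - 7)/(l - 2)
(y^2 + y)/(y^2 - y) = (y + 1)/(y - 1)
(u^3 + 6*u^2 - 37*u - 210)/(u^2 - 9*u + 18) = (u^2 + 12*u + 35)/(u - 3)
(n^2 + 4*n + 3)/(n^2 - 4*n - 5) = (n + 3)/(n - 5)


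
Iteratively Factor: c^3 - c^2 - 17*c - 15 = (c + 1)*(c^2 - 2*c - 15) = (c + 1)*(c + 3)*(c - 5)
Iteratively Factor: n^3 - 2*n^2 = (n)*(n^2 - 2*n) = n*(n - 2)*(n)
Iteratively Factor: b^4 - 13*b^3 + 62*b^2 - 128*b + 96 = (b - 2)*(b^3 - 11*b^2 + 40*b - 48) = (b - 4)*(b - 2)*(b^2 - 7*b + 12) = (b - 4)*(b - 3)*(b - 2)*(b - 4)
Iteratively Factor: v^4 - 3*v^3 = (v - 3)*(v^3) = v*(v - 3)*(v^2) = v^2*(v - 3)*(v)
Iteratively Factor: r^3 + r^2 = (r)*(r^2 + r) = r^2*(r + 1)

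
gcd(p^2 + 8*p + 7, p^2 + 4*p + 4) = 1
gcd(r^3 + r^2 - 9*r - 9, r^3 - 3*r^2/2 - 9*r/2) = r - 3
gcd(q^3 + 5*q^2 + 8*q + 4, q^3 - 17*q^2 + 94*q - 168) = 1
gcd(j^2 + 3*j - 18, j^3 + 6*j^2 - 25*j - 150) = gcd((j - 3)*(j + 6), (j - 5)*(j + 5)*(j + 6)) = j + 6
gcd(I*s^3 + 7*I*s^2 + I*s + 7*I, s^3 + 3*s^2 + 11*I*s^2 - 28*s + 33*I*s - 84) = 1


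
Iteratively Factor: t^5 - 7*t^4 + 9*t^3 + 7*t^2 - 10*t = (t)*(t^4 - 7*t^3 + 9*t^2 + 7*t - 10) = t*(t - 1)*(t^3 - 6*t^2 + 3*t + 10) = t*(t - 5)*(t - 1)*(t^2 - t - 2) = t*(t - 5)*(t - 1)*(t + 1)*(t - 2)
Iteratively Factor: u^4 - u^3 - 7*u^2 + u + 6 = (u + 1)*(u^3 - 2*u^2 - 5*u + 6) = (u - 3)*(u + 1)*(u^2 + u - 2) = (u - 3)*(u - 1)*(u + 1)*(u + 2)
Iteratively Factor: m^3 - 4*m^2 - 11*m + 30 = (m - 2)*(m^2 - 2*m - 15) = (m - 5)*(m - 2)*(m + 3)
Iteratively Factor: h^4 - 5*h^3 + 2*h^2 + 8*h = (h)*(h^3 - 5*h^2 + 2*h + 8) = h*(h + 1)*(h^2 - 6*h + 8) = h*(h - 4)*(h + 1)*(h - 2)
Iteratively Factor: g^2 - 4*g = (g)*(g - 4)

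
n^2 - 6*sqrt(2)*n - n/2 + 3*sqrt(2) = (n - 1/2)*(n - 6*sqrt(2))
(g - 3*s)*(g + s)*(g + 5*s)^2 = g^4 + 8*g^3*s + 2*g^2*s^2 - 80*g*s^3 - 75*s^4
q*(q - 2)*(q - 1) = q^3 - 3*q^2 + 2*q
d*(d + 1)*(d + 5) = d^3 + 6*d^2 + 5*d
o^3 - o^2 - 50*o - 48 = (o - 8)*(o + 1)*(o + 6)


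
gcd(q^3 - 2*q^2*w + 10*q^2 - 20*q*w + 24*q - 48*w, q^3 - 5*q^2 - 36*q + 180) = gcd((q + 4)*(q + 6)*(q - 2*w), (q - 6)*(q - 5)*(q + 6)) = q + 6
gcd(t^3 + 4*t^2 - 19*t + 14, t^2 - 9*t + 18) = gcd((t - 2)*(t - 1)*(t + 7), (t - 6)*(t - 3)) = 1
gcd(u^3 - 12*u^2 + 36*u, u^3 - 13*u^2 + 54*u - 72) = u - 6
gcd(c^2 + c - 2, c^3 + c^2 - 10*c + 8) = c - 1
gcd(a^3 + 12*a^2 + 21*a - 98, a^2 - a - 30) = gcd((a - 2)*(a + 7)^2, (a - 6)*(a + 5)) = 1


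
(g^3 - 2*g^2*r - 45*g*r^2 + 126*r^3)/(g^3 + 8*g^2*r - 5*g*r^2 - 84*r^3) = (g - 6*r)/(g + 4*r)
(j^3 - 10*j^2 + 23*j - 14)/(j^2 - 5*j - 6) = (-j^3 + 10*j^2 - 23*j + 14)/(-j^2 + 5*j + 6)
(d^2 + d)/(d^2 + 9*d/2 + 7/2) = 2*d/(2*d + 7)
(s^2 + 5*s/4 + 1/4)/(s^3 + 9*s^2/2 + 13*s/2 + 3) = (4*s + 1)/(2*(2*s^2 + 7*s + 6))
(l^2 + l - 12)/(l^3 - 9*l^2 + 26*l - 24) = (l + 4)/(l^2 - 6*l + 8)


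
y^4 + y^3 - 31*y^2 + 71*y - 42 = (y - 3)*(y - 2)*(y - 1)*(y + 7)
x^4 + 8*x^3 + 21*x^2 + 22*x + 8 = (x + 1)^2*(x + 2)*(x + 4)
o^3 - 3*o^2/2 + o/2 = o*(o - 1)*(o - 1/2)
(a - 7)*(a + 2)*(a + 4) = a^3 - a^2 - 34*a - 56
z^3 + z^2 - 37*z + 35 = (z - 5)*(z - 1)*(z + 7)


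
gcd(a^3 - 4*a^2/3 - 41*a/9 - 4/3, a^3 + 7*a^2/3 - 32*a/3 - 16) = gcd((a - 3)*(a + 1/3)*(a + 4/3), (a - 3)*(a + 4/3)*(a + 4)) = a^2 - 5*a/3 - 4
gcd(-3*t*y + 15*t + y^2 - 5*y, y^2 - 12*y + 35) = y - 5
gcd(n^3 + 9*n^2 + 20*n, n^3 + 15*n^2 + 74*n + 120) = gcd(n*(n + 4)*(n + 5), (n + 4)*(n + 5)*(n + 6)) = n^2 + 9*n + 20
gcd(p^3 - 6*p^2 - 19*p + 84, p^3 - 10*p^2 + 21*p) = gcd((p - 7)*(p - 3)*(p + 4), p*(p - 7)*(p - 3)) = p^2 - 10*p + 21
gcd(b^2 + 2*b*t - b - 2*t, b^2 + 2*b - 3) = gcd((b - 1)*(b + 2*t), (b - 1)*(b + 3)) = b - 1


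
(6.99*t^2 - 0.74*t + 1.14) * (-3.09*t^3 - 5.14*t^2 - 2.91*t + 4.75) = -21.5991*t^5 - 33.642*t^4 - 20.0599*t^3 + 29.4963*t^2 - 6.8324*t + 5.415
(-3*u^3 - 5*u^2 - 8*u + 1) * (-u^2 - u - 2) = 3*u^5 + 8*u^4 + 19*u^3 + 17*u^2 + 15*u - 2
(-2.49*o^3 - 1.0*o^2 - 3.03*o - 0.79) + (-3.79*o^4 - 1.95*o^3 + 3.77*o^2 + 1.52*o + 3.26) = -3.79*o^4 - 4.44*o^3 + 2.77*o^2 - 1.51*o + 2.47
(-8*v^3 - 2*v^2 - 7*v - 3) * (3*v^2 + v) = -24*v^5 - 14*v^4 - 23*v^3 - 16*v^2 - 3*v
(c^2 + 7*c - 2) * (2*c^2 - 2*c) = 2*c^4 + 12*c^3 - 18*c^2 + 4*c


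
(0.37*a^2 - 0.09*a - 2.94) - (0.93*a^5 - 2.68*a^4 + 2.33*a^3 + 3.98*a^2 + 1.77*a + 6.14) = -0.93*a^5 + 2.68*a^4 - 2.33*a^3 - 3.61*a^2 - 1.86*a - 9.08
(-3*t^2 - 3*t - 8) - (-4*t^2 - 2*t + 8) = t^2 - t - 16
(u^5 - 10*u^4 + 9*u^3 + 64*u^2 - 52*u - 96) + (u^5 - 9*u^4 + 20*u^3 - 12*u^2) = 2*u^5 - 19*u^4 + 29*u^3 + 52*u^2 - 52*u - 96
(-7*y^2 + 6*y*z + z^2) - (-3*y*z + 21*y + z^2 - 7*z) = -7*y^2 + 9*y*z - 21*y + 7*z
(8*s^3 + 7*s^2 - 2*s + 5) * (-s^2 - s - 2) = -8*s^5 - 15*s^4 - 21*s^3 - 17*s^2 - s - 10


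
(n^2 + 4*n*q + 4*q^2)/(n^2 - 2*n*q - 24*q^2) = (-n^2 - 4*n*q - 4*q^2)/(-n^2 + 2*n*q + 24*q^2)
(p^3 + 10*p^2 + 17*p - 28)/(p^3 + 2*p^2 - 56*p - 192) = (p^2 + 6*p - 7)/(p^2 - 2*p - 48)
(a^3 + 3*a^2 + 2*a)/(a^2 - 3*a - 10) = a*(a + 1)/(a - 5)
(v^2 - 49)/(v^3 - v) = (v^2 - 49)/(v^3 - v)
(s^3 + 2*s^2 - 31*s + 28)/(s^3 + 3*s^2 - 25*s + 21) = (s - 4)/(s - 3)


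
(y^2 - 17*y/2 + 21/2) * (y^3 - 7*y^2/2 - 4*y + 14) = y^5 - 12*y^4 + 145*y^3/4 + 45*y^2/4 - 161*y + 147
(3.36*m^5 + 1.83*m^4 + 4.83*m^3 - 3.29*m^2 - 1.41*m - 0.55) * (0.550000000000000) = 1.848*m^5 + 1.0065*m^4 + 2.6565*m^3 - 1.8095*m^2 - 0.7755*m - 0.3025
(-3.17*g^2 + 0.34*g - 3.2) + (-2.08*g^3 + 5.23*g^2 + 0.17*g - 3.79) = -2.08*g^3 + 2.06*g^2 + 0.51*g - 6.99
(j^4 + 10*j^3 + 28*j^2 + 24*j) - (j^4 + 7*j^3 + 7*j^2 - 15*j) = 3*j^3 + 21*j^2 + 39*j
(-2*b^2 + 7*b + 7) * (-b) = 2*b^3 - 7*b^2 - 7*b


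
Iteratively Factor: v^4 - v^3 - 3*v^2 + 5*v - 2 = (v - 1)*(v^3 - 3*v + 2) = (v - 1)*(v + 2)*(v^2 - 2*v + 1) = (v - 1)^2*(v + 2)*(v - 1)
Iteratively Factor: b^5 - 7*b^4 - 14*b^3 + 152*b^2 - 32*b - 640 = (b - 4)*(b^4 - 3*b^3 - 26*b^2 + 48*b + 160) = (b - 4)*(b + 4)*(b^3 - 7*b^2 + 2*b + 40) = (b - 4)^2*(b + 4)*(b^2 - 3*b - 10) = (b - 4)^2*(b + 2)*(b + 4)*(b - 5)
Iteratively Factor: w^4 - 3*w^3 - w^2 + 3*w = (w + 1)*(w^3 - 4*w^2 + 3*w) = (w - 3)*(w + 1)*(w^2 - w) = w*(w - 3)*(w + 1)*(w - 1)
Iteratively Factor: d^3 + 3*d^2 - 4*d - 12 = (d - 2)*(d^2 + 5*d + 6) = (d - 2)*(d + 2)*(d + 3)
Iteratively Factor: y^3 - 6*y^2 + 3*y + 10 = (y - 5)*(y^2 - y - 2) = (y - 5)*(y + 1)*(y - 2)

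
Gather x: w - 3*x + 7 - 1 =w - 3*x + 6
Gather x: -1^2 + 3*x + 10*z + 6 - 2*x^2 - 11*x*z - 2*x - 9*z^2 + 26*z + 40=-2*x^2 + x*(1 - 11*z) - 9*z^2 + 36*z + 45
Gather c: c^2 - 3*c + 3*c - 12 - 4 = c^2 - 16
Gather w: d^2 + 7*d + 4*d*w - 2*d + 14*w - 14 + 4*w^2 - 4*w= d^2 + 5*d + 4*w^2 + w*(4*d + 10) - 14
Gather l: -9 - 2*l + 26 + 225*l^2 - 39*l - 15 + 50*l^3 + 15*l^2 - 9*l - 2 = 50*l^3 + 240*l^2 - 50*l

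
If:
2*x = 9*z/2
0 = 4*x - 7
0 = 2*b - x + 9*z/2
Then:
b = -7/8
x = 7/4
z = 7/9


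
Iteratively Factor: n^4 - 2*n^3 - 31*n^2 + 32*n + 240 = (n - 5)*(n^3 + 3*n^2 - 16*n - 48) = (n - 5)*(n + 3)*(n^2 - 16) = (n - 5)*(n - 4)*(n + 3)*(n + 4)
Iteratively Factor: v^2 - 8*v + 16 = (v - 4)*(v - 4)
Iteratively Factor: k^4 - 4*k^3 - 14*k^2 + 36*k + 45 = (k + 1)*(k^3 - 5*k^2 - 9*k + 45) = (k + 1)*(k + 3)*(k^2 - 8*k + 15) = (k - 5)*(k + 1)*(k + 3)*(k - 3)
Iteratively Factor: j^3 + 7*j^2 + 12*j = (j + 3)*(j^2 + 4*j) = j*(j + 3)*(j + 4)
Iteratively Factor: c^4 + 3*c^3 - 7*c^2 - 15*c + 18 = (c + 3)*(c^3 - 7*c + 6) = (c - 2)*(c + 3)*(c^2 + 2*c - 3) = (c - 2)*(c - 1)*(c + 3)*(c + 3)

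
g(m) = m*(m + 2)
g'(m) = 2*m + 2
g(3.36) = 18.01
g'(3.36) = 8.72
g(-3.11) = 3.45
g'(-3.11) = -4.22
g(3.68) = 20.90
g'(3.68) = 9.36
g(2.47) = 11.04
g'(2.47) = 6.94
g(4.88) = 33.57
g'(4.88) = 11.76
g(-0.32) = -0.54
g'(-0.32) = 1.36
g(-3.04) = 3.16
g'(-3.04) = -4.08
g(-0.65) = -0.88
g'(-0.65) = 0.70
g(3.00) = 15.00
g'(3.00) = 8.00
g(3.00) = 15.00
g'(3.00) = 8.00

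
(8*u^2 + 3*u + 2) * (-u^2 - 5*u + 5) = -8*u^4 - 43*u^3 + 23*u^2 + 5*u + 10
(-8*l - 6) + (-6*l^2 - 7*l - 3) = -6*l^2 - 15*l - 9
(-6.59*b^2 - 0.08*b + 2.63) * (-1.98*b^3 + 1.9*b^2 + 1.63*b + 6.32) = 13.0482*b^5 - 12.3626*b^4 - 16.1011*b^3 - 36.7822*b^2 + 3.7813*b + 16.6216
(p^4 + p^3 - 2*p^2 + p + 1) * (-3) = -3*p^4 - 3*p^3 + 6*p^2 - 3*p - 3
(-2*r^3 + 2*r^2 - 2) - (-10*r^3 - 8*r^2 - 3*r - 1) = 8*r^3 + 10*r^2 + 3*r - 1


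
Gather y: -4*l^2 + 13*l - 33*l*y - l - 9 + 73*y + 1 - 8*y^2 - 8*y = -4*l^2 + 12*l - 8*y^2 + y*(65 - 33*l) - 8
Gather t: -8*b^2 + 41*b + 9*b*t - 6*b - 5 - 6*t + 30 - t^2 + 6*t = -8*b^2 + 9*b*t + 35*b - t^2 + 25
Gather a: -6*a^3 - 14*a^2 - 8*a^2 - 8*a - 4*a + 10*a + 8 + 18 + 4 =-6*a^3 - 22*a^2 - 2*a + 30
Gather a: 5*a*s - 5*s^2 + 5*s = 5*a*s - 5*s^2 + 5*s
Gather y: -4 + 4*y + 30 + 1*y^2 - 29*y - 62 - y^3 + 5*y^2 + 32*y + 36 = -y^3 + 6*y^2 + 7*y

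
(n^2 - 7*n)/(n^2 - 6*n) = (n - 7)/(n - 6)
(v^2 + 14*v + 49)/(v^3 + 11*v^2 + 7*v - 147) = 1/(v - 3)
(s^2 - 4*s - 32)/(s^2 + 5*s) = (s^2 - 4*s - 32)/(s*(s + 5))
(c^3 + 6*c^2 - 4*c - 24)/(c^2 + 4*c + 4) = (c^2 + 4*c - 12)/(c + 2)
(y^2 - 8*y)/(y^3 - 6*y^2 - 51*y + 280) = y/(y^2 + 2*y - 35)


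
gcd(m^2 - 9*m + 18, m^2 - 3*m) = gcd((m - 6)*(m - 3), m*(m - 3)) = m - 3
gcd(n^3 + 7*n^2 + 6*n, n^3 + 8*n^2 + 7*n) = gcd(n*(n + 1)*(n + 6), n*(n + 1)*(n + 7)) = n^2 + n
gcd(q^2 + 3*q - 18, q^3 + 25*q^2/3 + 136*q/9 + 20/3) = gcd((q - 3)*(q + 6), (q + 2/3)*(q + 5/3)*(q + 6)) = q + 6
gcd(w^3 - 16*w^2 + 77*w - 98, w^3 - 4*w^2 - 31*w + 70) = w^2 - 9*w + 14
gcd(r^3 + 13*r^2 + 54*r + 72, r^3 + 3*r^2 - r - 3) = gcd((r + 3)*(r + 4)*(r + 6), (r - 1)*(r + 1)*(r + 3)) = r + 3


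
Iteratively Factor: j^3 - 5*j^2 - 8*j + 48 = (j - 4)*(j^2 - j - 12) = (j - 4)^2*(j + 3)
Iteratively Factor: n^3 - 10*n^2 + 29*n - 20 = (n - 1)*(n^2 - 9*n + 20) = (n - 5)*(n - 1)*(n - 4)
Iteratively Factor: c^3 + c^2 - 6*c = (c + 3)*(c^2 - 2*c) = c*(c + 3)*(c - 2)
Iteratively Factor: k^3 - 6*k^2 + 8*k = (k - 2)*(k^2 - 4*k) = k*(k - 2)*(k - 4)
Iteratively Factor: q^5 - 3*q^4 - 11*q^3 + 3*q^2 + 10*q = (q + 2)*(q^4 - 5*q^3 - q^2 + 5*q) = (q - 1)*(q + 2)*(q^3 - 4*q^2 - 5*q) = (q - 5)*(q - 1)*(q + 2)*(q^2 + q) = q*(q - 5)*(q - 1)*(q + 2)*(q + 1)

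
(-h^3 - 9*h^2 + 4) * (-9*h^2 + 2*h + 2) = 9*h^5 + 79*h^4 - 20*h^3 - 54*h^2 + 8*h + 8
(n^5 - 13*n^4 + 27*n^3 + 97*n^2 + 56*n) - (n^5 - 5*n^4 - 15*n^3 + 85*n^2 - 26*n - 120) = -8*n^4 + 42*n^3 + 12*n^2 + 82*n + 120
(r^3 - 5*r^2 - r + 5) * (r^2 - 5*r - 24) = r^5 - 10*r^4 + 130*r^2 - r - 120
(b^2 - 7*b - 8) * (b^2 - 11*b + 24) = b^4 - 18*b^3 + 93*b^2 - 80*b - 192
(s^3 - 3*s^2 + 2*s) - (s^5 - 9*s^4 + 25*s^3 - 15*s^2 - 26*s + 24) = -s^5 + 9*s^4 - 24*s^3 + 12*s^2 + 28*s - 24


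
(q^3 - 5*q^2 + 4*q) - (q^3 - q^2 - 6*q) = -4*q^2 + 10*q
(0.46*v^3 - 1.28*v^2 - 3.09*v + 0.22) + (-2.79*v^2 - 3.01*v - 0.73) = 0.46*v^3 - 4.07*v^2 - 6.1*v - 0.51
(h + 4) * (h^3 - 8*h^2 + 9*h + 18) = h^4 - 4*h^3 - 23*h^2 + 54*h + 72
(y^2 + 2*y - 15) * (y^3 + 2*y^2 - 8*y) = y^5 + 4*y^4 - 19*y^3 - 46*y^2 + 120*y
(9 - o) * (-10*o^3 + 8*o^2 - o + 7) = 10*o^4 - 98*o^3 + 73*o^2 - 16*o + 63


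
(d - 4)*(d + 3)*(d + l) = d^3 + d^2*l - d^2 - d*l - 12*d - 12*l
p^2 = p^2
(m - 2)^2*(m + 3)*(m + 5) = m^4 + 4*m^3 - 13*m^2 - 28*m + 60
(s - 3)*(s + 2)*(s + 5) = s^3 + 4*s^2 - 11*s - 30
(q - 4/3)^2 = q^2 - 8*q/3 + 16/9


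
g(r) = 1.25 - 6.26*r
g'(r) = -6.26000000000000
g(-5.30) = 34.43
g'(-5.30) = -6.26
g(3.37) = -19.85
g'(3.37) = -6.26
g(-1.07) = 7.95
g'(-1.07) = -6.26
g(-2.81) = 18.84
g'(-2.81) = -6.26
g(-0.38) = 3.63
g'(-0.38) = -6.26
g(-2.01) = 13.83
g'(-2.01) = -6.26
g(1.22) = -6.39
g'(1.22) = -6.26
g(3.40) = -20.03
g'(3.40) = -6.26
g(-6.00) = 38.81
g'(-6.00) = -6.26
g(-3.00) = 20.03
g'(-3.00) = -6.26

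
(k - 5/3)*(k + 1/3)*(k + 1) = k^3 - k^2/3 - 17*k/9 - 5/9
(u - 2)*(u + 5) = u^2 + 3*u - 10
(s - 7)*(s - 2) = s^2 - 9*s + 14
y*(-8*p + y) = -8*p*y + y^2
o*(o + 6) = o^2 + 6*o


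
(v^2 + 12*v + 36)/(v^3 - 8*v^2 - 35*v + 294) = (v + 6)/(v^2 - 14*v + 49)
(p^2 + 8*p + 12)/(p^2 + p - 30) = (p + 2)/(p - 5)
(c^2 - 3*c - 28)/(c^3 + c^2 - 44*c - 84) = (c + 4)/(c^2 + 8*c + 12)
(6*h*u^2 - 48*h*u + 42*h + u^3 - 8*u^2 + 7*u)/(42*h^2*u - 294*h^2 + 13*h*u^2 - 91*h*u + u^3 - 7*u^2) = (u - 1)/(7*h + u)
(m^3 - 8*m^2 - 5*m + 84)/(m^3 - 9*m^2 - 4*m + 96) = (m - 7)/(m - 8)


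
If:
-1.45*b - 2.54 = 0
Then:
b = -1.75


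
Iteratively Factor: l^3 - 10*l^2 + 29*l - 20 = (l - 4)*(l^2 - 6*l + 5) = (l - 5)*(l - 4)*(l - 1)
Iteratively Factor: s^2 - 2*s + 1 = (s - 1)*(s - 1)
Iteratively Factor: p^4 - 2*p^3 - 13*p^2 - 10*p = (p)*(p^3 - 2*p^2 - 13*p - 10) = p*(p - 5)*(p^2 + 3*p + 2) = p*(p - 5)*(p + 2)*(p + 1)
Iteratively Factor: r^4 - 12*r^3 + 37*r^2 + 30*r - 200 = (r - 5)*(r^3 - 7*r^2 + 2*r + 40) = (r - 5)^2*(r^2 - 2*r - 8) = (r - 5)^2*(r + 2)*(r - 4)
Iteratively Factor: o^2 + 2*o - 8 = (o - 2)*(o + 4)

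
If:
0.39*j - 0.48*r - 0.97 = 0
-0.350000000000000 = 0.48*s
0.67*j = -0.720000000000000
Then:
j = -1.07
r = -2.89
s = -0.73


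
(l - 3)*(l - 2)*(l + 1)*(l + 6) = l^4 + 2*l^3 - 23*l^2 + 12*l + 36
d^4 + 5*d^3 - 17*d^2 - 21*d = d*(d - 3)*(d + 1)*(d + 7)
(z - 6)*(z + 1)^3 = z^4 - 3*z^3 - 15*z^2 - 17*z - 6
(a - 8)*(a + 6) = a^2 - 2*a - 48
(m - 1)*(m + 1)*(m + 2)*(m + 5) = m^4 + 7*m^3 + 9*m^2 - 7*m - 10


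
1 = 1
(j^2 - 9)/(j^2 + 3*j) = (j - 3)/j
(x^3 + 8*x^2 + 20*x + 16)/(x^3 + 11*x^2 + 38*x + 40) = (x + 2)/(x + 5)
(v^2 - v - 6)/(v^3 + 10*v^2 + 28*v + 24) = (v - 3)/(v^2 + 8*v + 12)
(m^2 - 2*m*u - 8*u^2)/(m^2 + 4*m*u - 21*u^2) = (m^2 - 2*m*u - 8*u^2)/(m^2 + 4*m*u - 21*u^2)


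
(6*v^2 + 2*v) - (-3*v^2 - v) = 9*v^2 + 3*v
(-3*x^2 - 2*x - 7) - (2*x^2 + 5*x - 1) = -5*x^2 - 7*x - 6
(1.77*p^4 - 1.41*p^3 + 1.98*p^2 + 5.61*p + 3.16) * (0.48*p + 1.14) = 0.8496*p^5 + 1.341*p^4 - 0.657*p^3 + 4.95*p^2 + 7.9122*p + 3.6024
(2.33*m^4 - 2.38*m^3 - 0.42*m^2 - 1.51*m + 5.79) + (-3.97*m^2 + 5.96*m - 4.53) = 2.33*m^4 - 2.38*m^3 - 4.39*m^2 + 4.45*m + 1.26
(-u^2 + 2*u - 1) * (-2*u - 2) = 2*u^3 - 2*u^2 - 2*u + 2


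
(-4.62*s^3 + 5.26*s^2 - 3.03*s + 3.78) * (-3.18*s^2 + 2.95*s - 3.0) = 14.6916*s^5 - 30.3558*s^4 + 39.0124*s^3 - 36.7389*s^2 + 20.241*s - 11.34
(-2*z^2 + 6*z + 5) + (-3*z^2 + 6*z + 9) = -5*z^2 + 12*z + 14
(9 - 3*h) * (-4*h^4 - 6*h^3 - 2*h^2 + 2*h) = 12*h^5 - 18*h^4 - 48*h^3 - 24*h^2 + 18*h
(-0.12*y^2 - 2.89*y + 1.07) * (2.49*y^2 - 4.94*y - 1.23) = -0.2988*y^4 - 6.6033*y^3 + 17.0885*y^2 - 1.7311*y - 1.3161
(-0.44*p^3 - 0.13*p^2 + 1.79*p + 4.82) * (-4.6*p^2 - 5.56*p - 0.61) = 2.024*p^5 + 3.0444*p^4 - 7.2428*p^3 - 32.0451*p^2 - 27.8911*p - 2.9402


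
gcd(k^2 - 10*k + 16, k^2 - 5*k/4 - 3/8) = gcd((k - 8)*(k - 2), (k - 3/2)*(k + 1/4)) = 1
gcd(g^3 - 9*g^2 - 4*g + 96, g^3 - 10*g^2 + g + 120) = g^2 - 5*g - 24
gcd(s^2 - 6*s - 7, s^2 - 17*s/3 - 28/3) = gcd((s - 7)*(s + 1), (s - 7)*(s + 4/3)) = s - 7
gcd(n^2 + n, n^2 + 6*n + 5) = n + 1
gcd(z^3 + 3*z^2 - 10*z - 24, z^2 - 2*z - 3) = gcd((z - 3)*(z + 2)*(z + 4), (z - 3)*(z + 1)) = z - 3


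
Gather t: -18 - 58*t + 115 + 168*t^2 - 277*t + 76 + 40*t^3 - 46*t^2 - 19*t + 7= 40*t^3 + 122*t^2 - 354*t + 180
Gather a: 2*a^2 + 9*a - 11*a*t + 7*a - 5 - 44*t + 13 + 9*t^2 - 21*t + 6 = 2*a^2 + a*(16 - 11*t) + 9*t^2 - 65*t + 14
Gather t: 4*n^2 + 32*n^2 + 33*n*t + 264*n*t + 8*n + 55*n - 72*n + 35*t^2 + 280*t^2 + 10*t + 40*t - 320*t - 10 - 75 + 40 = 36*n^2 - 9*n + 315*t^2 + t*(297*n - 270) - 45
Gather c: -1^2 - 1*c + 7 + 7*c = 6*c + 6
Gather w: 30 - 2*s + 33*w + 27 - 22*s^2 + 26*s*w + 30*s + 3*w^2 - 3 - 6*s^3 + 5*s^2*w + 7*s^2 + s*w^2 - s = -6*s^3 - 15*s^2 + 27*s + w^2*(s + 3) + w*(5*s^2 + 26*s + 33) + 54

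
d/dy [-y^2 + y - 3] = 1 - 2*y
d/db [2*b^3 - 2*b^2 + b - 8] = 6*b^2 - 4*b + 1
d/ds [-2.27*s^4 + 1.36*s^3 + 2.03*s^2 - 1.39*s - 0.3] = -9.08*s^3 + 4.08*s^2 + 4.06*s - 1.39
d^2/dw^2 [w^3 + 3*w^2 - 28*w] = 6*w + 6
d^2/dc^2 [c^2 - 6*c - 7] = 2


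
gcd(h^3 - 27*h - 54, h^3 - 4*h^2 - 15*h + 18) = h^2 - 3*h - 18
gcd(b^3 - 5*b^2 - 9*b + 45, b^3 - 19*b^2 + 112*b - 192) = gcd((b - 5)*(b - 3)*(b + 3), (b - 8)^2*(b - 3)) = b - 3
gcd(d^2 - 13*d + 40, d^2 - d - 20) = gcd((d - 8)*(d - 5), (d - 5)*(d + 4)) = d - 5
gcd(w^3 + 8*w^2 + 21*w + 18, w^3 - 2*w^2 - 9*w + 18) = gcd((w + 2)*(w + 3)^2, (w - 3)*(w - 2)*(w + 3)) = w + 3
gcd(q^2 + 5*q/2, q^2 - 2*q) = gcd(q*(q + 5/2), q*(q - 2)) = q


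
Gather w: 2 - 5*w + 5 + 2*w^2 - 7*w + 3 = 2*w^2 - 12*w + 10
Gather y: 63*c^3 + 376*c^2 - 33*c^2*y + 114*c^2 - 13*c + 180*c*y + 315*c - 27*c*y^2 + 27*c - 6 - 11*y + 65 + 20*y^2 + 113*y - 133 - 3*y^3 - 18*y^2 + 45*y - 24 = 63*c^3 + 490*c^2 + 329*c - 3*y^3 + y^2*(2 - 27*c) + y*(-33*c^2 + 180*c + 147) - 98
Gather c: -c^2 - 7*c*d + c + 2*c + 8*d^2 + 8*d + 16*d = -c^2 + c*(3 - 7*d) + 8*d^2 + 24*d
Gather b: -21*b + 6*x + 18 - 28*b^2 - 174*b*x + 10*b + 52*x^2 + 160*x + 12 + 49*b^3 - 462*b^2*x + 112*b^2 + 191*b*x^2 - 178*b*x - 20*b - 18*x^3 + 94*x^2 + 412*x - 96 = 49*b^3 + b^2*(84 - 462*x) + b*(191*x^2 - 352*x - 31) - 18*x^3 + 146*x^2 + 578*x - 66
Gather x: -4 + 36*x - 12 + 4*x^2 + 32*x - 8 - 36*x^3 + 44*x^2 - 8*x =-36*x^3 + 48*x^2 + 60*x - 24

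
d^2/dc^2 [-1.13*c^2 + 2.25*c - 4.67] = -2.26000000000000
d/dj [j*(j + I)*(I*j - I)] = 3*I*j^2 - 2*j*(1 + I) + 1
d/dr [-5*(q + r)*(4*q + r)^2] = 15*(-2*q - r)*(4*q + r)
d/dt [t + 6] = 1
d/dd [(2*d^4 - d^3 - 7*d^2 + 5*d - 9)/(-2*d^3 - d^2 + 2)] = (-4*d^6 - 4*d^5 - 13*d^4 + 36*d^3 - 55*d^2 - 46*d + 10)/(4*d^6 + 4*d^5 + d^4 - 8*d^3 - 4*d^2 + 4)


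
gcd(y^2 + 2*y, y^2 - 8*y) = y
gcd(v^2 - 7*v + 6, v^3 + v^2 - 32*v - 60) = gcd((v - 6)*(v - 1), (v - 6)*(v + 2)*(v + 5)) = v - 6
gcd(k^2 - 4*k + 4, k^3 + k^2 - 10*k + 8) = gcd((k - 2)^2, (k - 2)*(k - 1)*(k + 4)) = k - 2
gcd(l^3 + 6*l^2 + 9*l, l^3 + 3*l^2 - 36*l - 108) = l + 3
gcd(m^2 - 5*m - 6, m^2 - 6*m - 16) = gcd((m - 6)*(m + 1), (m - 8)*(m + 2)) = 1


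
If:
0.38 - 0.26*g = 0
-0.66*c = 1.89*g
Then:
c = -4.19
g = 1.46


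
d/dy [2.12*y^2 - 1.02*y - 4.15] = 4.24*y - 1.02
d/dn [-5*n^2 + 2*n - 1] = 2 - 10*n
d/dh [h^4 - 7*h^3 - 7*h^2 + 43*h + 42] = 4*h^3 - 21*h^2 - 14*h + 43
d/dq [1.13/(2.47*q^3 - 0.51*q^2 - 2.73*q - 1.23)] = (-8.3733*q^2 + 1.1526*q + 3.0849)/(-2.47*q^3 + 0.51*q^2 + 2.73*q + 1.23)^2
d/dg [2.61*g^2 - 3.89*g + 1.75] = 5.22*g - 3.89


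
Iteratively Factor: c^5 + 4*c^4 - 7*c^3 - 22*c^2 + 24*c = (c + 4)*(c^4 - 7*c^2 + 6*c) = (c - 2)*(c + 4)*(c^3 + 2*c^2 - 3*c) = (c - 2)*(c + 3)*(c + 4)*(c^2 - c) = (c - 2)*(c - 1)*(c + 3)*(c + 4)*(c)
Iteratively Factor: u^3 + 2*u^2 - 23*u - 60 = (u - 5)*(u^2 + 7*u + 12) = (u - 5)*(u + 3)*(u + 4)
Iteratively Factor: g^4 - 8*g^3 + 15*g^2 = (g - 5)*(g^3 - 3*g^2) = (g - 5)*(g - 3)*(g^2) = g*(g - 5)*(g - 3)*(g)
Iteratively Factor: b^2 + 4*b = (b)*(b + 4)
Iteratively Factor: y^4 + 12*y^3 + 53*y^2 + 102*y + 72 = (y + 3)*(y^3 + 9*y^2 + 26*y + 24) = (y + 3)*(y + 4)*(y^2 + 5*y + 6) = (y + 2)*(y + 3)*(y + 4)*(y + 3)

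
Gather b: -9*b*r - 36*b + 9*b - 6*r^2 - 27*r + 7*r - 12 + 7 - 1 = b*(-9*r - 27) - 6*r^2 - 20*r - 6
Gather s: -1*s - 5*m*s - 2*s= s*(-5*m - 3)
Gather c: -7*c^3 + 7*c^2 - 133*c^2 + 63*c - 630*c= -7*c^3 - 126*c^2 - 567*c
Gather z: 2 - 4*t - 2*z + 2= -4*t - 2*z + 4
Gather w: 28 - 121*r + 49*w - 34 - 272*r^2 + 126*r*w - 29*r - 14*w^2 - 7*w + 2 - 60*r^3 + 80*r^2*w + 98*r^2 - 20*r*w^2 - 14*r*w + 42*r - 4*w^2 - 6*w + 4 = -60*r^3 - 174*r^2 - 108*r + w^2*(-20*r - 18) + w*(80*r^2 + 112*r + 36)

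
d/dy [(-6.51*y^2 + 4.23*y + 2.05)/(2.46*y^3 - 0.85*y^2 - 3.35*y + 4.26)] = (16.0146*y^4 - 20.8116*y^3 + 10.275*y^2 - 51.9802*y + 24.8873)/(6.0516*y^6 - 4.182*y^5 - 15.7595*y^4 + 26.6542*y^3 + 3.9805*y^2 - 28.542*y + 18.1476)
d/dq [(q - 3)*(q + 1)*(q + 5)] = 3*q^2 + 6*q - 13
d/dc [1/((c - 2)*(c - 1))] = (3 - 2*c)/(c^4 - 6*c^3 + 13*c^2 - 12*c + 4)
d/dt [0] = 0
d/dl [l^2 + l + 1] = 2*l + 1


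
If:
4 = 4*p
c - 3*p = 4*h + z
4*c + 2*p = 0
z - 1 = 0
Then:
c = -1/2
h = -9/8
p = 1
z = 1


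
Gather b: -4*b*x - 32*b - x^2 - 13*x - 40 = b*(-4*x - 32) - x^2 - 13*x - 40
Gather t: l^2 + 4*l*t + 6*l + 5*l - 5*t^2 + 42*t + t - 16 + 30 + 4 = l^2 + 11*l - 5*t^2 + t*(4*l + 43) + 18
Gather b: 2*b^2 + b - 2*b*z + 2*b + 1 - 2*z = 2*b^2 + b*(3 - 2*z) - 2*z + 1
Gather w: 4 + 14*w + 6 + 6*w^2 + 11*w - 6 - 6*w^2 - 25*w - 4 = 0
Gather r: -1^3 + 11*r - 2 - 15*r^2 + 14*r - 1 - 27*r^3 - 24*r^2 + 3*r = -27*r^3 - 39*r^2 + 28*r - 4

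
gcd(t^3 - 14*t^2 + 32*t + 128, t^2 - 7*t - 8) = t - 8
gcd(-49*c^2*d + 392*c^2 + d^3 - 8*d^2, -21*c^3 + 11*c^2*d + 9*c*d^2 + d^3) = 7*c + d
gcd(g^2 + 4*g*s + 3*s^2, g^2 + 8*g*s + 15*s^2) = g + 3*s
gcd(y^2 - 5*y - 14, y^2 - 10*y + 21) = y - 7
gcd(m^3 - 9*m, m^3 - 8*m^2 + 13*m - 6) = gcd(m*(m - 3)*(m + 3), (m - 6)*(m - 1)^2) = 1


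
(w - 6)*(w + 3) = w^2 - 3*w - 18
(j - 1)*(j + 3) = j^2 + 2*j - 3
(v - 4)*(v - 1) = v^2 - 5*v + 4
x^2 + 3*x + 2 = (x + 1)*(x + 2)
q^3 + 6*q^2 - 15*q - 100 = (q - 4)*(q + 5)^2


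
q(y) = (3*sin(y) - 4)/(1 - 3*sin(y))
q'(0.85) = -3.78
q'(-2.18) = 0.43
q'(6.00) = -2.56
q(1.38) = 0.54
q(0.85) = 1.39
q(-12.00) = 3.92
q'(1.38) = -0.45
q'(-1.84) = 0.16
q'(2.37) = 5.41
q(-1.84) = -1.77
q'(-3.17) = 10.75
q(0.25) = -12.64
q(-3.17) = -4.28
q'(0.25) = -131.22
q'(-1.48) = -0.05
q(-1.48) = -1.75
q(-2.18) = -1.87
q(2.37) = 1.75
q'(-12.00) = -20.43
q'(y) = 3*cos(y)/(1 - 3*sin(y)) + 3*(3*sin(y) - 4)*cos(y)/(1 - 3*sin(y))^2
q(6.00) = -2.63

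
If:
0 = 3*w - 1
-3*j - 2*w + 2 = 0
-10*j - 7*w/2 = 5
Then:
No Solution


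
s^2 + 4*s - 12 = (s - 2)*(s + 6)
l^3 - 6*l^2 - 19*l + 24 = (l - 8)*(l - 1)*(l + 3)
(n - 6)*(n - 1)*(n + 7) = n^3 - 43*n + 42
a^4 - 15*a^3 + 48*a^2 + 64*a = a*(a - 8)^2*(a + 1)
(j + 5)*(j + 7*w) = j^2 + 7*j*w + 5*j + 35*w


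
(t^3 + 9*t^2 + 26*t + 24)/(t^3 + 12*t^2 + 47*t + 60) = (t + 2)/(t + 5)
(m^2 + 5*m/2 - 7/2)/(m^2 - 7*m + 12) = (2*m^2 + 5*m - 7)/(2*(m^2 - 7*m + 12))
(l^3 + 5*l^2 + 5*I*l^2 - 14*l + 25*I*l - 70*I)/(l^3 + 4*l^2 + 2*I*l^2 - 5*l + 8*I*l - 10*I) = (l^3 + 5*l^2*(1 + I) + l*(-14 + 25*I) - 70*I)/(l^3 + 2*l^2*(2 + I) + l*(-5 + 8*I) - 10*I)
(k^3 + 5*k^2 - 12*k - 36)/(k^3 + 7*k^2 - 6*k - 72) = (k + 2)/(k + 4)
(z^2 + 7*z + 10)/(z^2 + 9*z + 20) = (z + 2)/(z + 4)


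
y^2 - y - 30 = (y - 6)*(y + 5)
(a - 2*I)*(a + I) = a^2 - I*a + 2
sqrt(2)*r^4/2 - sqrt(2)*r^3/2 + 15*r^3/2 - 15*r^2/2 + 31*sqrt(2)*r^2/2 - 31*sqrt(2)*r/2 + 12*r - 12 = (r - 1)*(r + 3*sqrt(2))*(r + 4*sqrt(2))*(sqrt(2)*r/2 + 1/2)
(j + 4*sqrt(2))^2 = j^2 + 8*sqrt(2)*j + 32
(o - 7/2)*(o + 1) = o^2 - 5*o/2 - 7/2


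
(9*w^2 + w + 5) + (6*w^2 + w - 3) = 15*w^2 + 2*w + 2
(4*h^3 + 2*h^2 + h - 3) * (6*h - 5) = 24*h^4 - 8*h^3 - 4*h^2 - 23*h + 15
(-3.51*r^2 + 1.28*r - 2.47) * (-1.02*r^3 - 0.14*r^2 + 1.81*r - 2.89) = 3.5802*r^5 - 0.8142*r^4 - 4.0129*r^3 + 12.8065*r^2 - 8.1699*r + 7.1383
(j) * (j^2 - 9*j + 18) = j^3 - 9*j^2 + 18*j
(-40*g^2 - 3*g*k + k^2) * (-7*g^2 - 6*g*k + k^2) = 280*g^4 + 261*g^3*k - 29*g^2*k^2 - 9*g*k^3 + k^4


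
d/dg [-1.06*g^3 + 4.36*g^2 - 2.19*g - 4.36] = -3.18*g^2 + 8.72*g - 2.19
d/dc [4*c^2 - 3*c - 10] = 8*c - 3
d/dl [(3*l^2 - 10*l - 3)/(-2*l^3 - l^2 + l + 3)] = (6*l^4 - 40*l^3 - 25*l^2 + 12*l - 27)/(4*l^6 + 4*l^5 - 3*l^4 - 14*l^3 - 5*l^2 + 6*l + 9)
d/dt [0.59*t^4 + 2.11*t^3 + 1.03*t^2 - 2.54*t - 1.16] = 2.36*t^3 + 6.33*t^2 + 2.06*t - 2.54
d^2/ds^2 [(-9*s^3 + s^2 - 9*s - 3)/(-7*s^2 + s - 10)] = 2*(-187*s^3 + 381*s^2 + 747*s - 217)/(343*s^6 - 147*s^5 + 1491*s^4 - 421*s^3 + 2130*s^2 - 300*s + 1000)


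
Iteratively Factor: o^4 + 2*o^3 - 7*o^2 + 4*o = (o - 1)*(o^3 + 3*o^2 - 4*o) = (o - 1)*(o + 4)*(o^2 - o) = o*(o - 1)*(o + 4)*(o - 1)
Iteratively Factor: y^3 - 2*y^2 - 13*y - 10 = (y + 2)*(y^2 - 4*y - 5) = (y - 5)*(y + 2)*(y + 1)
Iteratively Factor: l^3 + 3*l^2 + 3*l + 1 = (l + 1)*(l^2 + 2*l + 1) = (l + 1)^2*(l + 1)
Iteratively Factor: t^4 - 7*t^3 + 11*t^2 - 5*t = (t - 5)*(t^3 - 2*t^2 + t) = (t - 5)*(t - 1)*(t^2 - t) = t*(t - 5)*(t - 1)*(t - 1)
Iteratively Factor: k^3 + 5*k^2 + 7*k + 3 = (k + 1)*(k^2 + 4*k + 3) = (k + 1)^2*(k + 3)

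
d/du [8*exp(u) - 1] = 8*exp(u)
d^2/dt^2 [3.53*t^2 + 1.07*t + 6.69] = 7.06000000000000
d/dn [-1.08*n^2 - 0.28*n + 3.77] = -2.16*n - 0.28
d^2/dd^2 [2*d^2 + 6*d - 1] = 4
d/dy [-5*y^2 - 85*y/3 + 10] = -10*y - 85/3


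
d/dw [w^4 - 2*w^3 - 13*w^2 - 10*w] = 4*w^3 - 6*w^2 - 26*w - 10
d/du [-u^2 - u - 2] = -2*u - 1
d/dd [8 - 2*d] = -2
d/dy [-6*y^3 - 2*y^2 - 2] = 2*y*(-9*y - 2)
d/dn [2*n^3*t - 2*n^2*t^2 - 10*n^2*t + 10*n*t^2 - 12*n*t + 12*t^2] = 2*t*(3*n^2 - 2*n*t - 10*n + 5*t - 6)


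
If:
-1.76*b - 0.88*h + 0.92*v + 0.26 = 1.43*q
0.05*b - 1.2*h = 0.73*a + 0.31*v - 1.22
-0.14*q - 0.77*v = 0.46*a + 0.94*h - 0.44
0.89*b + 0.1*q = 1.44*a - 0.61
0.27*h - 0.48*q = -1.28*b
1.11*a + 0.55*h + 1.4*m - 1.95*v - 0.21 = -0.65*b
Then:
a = 0.13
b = -0.42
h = 1.13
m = -1.29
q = -0.50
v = -0.79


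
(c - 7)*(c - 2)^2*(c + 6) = c^4 - 5*c^3 - 34*c^2 + 164*c - 168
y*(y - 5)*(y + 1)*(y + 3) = y^4 - y^3 - 17*y^2 - 15*y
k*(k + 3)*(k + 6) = k^3 + 9*k^2 + 18*k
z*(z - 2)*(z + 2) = z^3 - 4*z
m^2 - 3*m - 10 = (m - 5)*(m + 2)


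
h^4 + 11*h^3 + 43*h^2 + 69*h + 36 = (h + 1)*(h + 3)^2*(h + 4)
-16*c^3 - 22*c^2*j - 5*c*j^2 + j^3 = (-8*c + j)*(c + j)*(2*c + j)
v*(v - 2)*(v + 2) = v^3 - 4*v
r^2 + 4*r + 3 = (r + 1)*(r + 3)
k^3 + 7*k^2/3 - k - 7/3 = (k - 1)*(k + 1)*(k + 7/3)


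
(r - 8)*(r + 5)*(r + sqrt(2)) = r^3 - 3*r^2 + sqrt(2)*r^2 - 40*r - 3*sqrt(2)*r - 40*sqrt(2)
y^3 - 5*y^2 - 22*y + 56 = (y - 7)*(y - 2)*(y + 4)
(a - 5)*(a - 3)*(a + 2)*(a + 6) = a^4 - 37*a^2 + 24*a + 180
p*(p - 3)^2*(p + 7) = p^4 + p^3 - 33*p^2 + 63*p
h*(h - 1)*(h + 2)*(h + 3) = h^4 + 4*h^3 + h^2 - 6*h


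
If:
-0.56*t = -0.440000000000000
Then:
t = 0.79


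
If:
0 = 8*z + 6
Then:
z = -3/4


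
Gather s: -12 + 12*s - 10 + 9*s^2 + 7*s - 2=9*s^2 + 19*s - 24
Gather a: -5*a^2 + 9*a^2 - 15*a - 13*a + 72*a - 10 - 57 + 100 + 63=4*a^2 + 44*a + 96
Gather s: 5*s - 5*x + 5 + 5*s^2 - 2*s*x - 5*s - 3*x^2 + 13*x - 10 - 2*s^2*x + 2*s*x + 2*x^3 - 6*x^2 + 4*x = s^2*(5 - 2*x) + 2*x^3 - 9*x^2 + 12*x - 5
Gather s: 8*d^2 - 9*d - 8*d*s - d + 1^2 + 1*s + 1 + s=8*d^2 - 10*d + s*(2 - 8*d) + 2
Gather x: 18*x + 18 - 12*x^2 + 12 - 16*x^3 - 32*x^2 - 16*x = -16*x^3 - 44*x^2 + 2*x + 30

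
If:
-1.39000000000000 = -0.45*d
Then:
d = 3.09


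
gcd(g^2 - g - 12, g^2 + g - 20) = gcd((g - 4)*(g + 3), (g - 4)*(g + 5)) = g - 4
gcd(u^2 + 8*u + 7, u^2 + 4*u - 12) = 1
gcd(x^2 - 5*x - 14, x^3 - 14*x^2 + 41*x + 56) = x - 7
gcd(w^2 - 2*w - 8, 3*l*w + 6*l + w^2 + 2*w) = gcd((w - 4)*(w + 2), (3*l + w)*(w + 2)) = w + 2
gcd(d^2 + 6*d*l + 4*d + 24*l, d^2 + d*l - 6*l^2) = 1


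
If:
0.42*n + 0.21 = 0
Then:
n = -0.50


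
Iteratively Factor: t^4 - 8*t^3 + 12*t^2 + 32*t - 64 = (t - 2)*(t^3 - 6*t^2 + 32) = (t - 2)*(t + 2)*(t^2 - 8*t + 16) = (t - 4)*(t - 2)*(t + 2)*(t - 4)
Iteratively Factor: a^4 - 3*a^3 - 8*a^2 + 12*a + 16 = (a + 2)*(a^3 - 5*a^2 + 2*a + 8) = (a + 1)*(a + 2)*(a^2 - 6*a + 8) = (a - 4)*(a + 1)*(a + 2)*(a - 2)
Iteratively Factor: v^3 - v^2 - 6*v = (v + 2)*(v^2 - 3*v) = (v - 3)*(v + 2)*(v)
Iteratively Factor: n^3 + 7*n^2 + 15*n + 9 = (n + 1)*(n^2 + 6*n + 9) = (n + 1)*(n + 3)*(n + 3)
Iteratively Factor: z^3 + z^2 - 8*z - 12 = (z - 3)*(z^2 + 4*z + 4) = (z - 3)*(z + 2)*(z + 2)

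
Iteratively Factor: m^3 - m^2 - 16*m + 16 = (m + 4)*(m^2 - 5*m + 4) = (m - 4)*(m + 4)*(m - 1)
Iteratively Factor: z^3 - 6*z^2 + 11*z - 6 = (z - 3)*(z^2 - 3*z + 2) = (z - 3)*(z - 1)*(z - 2)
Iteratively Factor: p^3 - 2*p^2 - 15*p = (p + 3)*(p^2 - 5*p) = (p - 5)*(p + 3)*(p)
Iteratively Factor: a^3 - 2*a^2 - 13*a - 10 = (a + 1)*(a^2 - 3*a - 10) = (a - 5)*(a + 1)*(a + 2)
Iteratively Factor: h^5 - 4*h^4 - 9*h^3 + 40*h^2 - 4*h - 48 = (h - 2)*(h^4 - 2*h^3 - 13*h^2 + 14*h + 24) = (h - 2)^2*(h^3 - 13*h - 12) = (h - 2)^2*(h + 1)*(h^2 - h - 12) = (h - 2)^2*(h + 1)*(h + 3)*(h - 4)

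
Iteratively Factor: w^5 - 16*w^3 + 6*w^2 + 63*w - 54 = (w + 3)*(w^4 - 3*w^3 - 7*w^2 + 27*w - 18) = (w - 1)*(w + 3)*(w^3 - 2*w^2 - 9*w + 18) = (w - 2)*(w - 1)*(w + 3)*(w^2 - 9) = (w - 2)*(w - 1)*(w + 3)^2*(w - 3)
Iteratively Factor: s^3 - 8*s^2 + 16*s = (s - 4)*(s^2 - 4*s) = (s - 4)^2*(s)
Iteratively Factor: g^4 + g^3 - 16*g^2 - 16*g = (g + 4)*(g^3 - 3*g^2 - 4*g) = (g + 1)*(g + 4)*(g^2 - 4*g) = g*(g + 1)*(g + 4)*(g - 4)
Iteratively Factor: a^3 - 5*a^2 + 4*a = (a - 1)*(a^2 - 4*a) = a*(a - 1)*(a - 4)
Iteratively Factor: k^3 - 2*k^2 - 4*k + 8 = (k - 2)*(k^2 - 4) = (k - 2)^2*(k + 2)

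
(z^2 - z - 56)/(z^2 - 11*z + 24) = (z + 7)/(z - 3)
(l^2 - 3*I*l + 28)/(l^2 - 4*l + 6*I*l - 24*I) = (l^2 - 3*I*l + 28)/(l^2 + l*(-4 + 6*I) - 24*I)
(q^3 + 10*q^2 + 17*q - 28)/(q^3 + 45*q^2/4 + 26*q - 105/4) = 4*(q^2 + 3*q - 4)/(4*q^2 + 17*q - 15)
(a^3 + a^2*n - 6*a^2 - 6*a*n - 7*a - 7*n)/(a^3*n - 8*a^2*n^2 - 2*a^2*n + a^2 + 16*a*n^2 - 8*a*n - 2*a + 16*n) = (a^3 + a^2*n - 6*a^2 - 6*a*n - 7*a - 7*n)/(a^3*n - 8*a^2*n^2 - 2*a^2*n + a^2 + 16*a*n^2 - 8*a*n - 2*a + 16*n)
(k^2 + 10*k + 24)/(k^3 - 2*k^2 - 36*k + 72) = (k + 4)/(k^2 - 8*k + 12)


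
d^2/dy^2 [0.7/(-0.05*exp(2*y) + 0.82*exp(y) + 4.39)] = (0.7*(0.1*exp(y) - 0.82)*(0.2*exp(y) - 1.64)*exp(y) + (0.14*exp(y) - 0.574)*(-0.05*exp(2*y) + 0.82*exp(y) + 4.39))*exp(y)/(-0.05*exp(2*y) + 0.82*exp(y) + 4.39)^3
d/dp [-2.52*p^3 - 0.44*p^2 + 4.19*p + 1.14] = -7.56*p^2 - 0.88*p + 4.19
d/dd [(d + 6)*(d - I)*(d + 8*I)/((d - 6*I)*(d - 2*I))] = (d^4 - 16*I*d^3 + d^2*(12 - 90*I) + d*(-240 - 168*I) - 96 - 120*I)/(d^4 - 16*I*d^3 - 88*d^2 + 192*I*d + 144)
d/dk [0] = 0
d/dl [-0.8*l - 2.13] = -0.800000000000000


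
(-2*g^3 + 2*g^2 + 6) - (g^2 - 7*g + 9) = -2*g^3 + g^2 + 7*g - 3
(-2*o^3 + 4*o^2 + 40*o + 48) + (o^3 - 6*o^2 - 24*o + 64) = -o^3 - 2*o^2 + 16*o + 112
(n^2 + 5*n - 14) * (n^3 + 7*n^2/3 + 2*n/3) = n^5 + 22*n^4/3 - 5*n^3/3 - 88*n^2/3 - 28*n/3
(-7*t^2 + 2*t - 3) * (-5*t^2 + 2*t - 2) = 35*t^4 - 24*t^3 + 33*t^2 - 10*t + 6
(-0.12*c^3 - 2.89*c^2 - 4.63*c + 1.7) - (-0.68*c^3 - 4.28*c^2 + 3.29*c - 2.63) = 0.56*c^3 + 1.39*c^2 - 7.92*c + 4.33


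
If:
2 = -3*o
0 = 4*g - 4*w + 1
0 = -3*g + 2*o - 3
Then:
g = -13/9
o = -2/3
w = -43/36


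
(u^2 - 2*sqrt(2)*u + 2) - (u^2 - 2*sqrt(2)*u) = 2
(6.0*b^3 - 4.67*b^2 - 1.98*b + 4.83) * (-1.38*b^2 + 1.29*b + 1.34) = -8.28*b^5 + 14.1846*b^4 + 4.7481*b^3 - 15.4774*b^2 + 3.5775*b + 6.4722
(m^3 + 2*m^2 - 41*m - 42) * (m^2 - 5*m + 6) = m^5 - 3*m^4 - 45*m^3 + 175*m^2 - 36*m - 252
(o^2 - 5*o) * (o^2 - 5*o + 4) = o^4 - 10*o^3 + 29*o^2 - 20*o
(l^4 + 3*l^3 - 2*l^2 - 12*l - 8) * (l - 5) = l^5 - 2*l^4 - 17*l^3 - 2*l^2 + 52*l + 40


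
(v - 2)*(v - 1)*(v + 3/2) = v^3 - 3*v^2/2 - 5*v/2 + 3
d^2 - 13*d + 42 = (d - 7)*(d - 6)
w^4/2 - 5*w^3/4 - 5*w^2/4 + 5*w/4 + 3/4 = (w/2 + 1/4)*(w - 3)*(w - 1)*(w + 1)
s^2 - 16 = (s - 4)*(s + 4)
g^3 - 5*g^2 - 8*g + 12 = (g - 6)*(g - 1)*(g + 2)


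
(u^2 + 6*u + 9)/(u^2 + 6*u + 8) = (u^2 + 6*u + 9)/(u^2 + 6*u + 8)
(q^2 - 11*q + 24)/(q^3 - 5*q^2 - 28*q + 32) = (q - 3)/(q^2 + 3*q - 4)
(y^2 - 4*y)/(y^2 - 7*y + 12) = y/(y - 3)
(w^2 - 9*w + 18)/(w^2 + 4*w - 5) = (w^2 - 9*w + 18)/(w^2 + 4*w - 5)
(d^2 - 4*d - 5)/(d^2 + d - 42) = (d^2 - 4*d - 5)/(d^2 + d - 42)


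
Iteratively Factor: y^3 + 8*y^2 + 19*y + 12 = (y + 1)*(y^2 + 7*y + 12) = (y + 1)*(y + 4)*(y + 3)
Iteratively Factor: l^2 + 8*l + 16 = (l + 4)*(l + 4)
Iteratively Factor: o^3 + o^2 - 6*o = (o + 3)*(o^2 - 2*o) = (o - 2)*(o + 3)*(o)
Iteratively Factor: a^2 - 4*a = (a - 4)*(a)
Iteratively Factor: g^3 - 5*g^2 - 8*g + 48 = (g - 4)*(g^2 - g - 12) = (g - 4)^2*(g + 3)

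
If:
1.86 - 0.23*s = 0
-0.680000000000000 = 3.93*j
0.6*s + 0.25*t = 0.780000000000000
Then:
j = -0.17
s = 8.09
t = -16.29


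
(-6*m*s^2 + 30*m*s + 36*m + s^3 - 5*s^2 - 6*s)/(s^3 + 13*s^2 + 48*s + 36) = (-6*m*s + 36*m + s^2 - 6*s)/(s^2 + 12*s + 36)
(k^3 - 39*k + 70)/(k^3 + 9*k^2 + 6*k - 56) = (k - 5)/(k + 4)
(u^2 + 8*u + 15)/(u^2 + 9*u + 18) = (u + 5)/(u + 6)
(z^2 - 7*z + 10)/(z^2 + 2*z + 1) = (z^2 - 7*z + 10)/(z^2 + 2*z + 1)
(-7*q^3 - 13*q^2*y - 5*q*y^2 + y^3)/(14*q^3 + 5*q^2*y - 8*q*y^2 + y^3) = (q + y)/(-2*q + y)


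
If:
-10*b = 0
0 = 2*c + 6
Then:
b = 0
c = -3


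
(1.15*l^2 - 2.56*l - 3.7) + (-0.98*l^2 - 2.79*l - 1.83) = 0.17*l^2 - 5.35*l - 5.53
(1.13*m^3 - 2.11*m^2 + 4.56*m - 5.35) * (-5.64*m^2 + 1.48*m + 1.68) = -6.3732*m^5 + 13.5728*m^4 - 26.9428*m^3 + 33.378*m^2 - 0.2572*m - 8.988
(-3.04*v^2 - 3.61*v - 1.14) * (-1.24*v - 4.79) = 3.7696*v^3 + 19.038*v^2 + 18.7055*v + 5.4606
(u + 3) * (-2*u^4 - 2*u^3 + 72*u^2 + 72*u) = -2*u^5 - 8*u^4 + 66*u^3 + 288*u^2 + 216*u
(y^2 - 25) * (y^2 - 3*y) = y^4 - 3*y^3 - 25*y^2 + 75*y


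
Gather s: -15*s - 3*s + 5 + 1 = 6 - 18*s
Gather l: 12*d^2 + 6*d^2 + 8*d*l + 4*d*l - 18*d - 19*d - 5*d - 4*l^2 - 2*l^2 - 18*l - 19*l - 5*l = 18*d^2 - 42*d - 6*l^2 + l*(12*d - 42)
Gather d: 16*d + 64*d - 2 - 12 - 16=80*d - 30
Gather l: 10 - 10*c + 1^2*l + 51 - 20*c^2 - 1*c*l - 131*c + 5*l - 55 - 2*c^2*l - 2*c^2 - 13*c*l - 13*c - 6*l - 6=-22*c^2 - 154*c + l*(-2*c^2 - 14*c)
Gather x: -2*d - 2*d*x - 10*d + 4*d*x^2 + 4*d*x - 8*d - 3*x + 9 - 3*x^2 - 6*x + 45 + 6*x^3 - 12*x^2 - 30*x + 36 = -20*d + 6*x^3 + x^2*(4*d - 15) + x*(2*d - 39) + 90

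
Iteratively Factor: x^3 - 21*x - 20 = (x + 4)*(x^2 - 4*x - 5) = (x + 1)*(x + 4)*(x - 5)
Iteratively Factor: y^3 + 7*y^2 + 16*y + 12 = (y + 2)*(y^2 + 5*y + 6) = (y + 2)*(y + 3)*(y + 2)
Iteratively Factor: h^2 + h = (h)*(h + 1)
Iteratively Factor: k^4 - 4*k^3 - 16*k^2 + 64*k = (k - 4)*(k^3 - 16*k) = k*(k - 4)*(k^2 - 16) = k*(k - 4)*(k + 4)*(k - 4)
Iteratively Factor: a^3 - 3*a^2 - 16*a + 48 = (a + 4)*(a^2 - 7*a + 12) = (a - 3)*(a + 4)*(a - 4)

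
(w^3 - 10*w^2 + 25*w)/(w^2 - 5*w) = w - 5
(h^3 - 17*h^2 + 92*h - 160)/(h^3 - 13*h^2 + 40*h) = (h - 4)/h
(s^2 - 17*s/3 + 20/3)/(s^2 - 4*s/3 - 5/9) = 3*(s - 4)/(3*s + 1)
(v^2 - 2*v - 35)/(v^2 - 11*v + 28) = (v + 5)/(v - 4)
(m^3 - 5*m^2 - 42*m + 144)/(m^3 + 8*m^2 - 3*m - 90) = (m - 8)/(m + 5)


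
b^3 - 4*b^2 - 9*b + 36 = (b - 4)*(b - 3)*(b + 3)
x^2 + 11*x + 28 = (x + 4)*(x + 7)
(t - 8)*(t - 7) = t^2 - 15*t + 56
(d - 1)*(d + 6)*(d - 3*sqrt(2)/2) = d^3 - 3*sqrt(2)*d^2/2 + 5*d^2 - 15*sqrt(2)*d/2 - 6*d + 9*sqrt(2)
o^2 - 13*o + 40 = (o - 8)*(o - 5)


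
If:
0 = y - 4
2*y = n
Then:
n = 8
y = 4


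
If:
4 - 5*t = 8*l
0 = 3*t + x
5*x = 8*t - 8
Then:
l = 13/46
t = 8/23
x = -24/23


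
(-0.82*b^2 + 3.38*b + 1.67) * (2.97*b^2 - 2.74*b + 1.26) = -2.4354*b^4 + 12.2854*b^3 - 5.3345*b^2 - 0.317*b + 2.1042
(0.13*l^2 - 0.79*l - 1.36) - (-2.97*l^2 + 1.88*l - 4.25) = 3.1*l^2 - 2.67*l + 2.89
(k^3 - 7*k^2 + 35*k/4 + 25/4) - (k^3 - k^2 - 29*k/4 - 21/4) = -6*k^2 + 16*k + 23/2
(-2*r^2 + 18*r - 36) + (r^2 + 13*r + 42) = -r^2 + 31*r + 6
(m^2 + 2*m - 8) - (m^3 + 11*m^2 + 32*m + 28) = -m^3 - 10*m^2 - 30*m - 36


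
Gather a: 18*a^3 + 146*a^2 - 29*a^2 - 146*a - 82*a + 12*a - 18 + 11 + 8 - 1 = 18*a^3 + 117*a^2 - 216*a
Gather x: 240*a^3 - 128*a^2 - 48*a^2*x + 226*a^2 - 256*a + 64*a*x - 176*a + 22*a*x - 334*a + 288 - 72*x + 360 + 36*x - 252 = 240*a^3 + 98*a^2 - 766*a + x*(-48*a^2 + 86*a - 36) + 396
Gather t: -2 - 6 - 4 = -12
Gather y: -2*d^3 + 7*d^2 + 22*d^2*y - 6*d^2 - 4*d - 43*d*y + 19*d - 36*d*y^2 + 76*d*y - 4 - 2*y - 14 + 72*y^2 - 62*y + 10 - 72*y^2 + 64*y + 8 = -2*d^3 + d^2 - 36*d*y^2 + 15*d + y*(22*d^2 + 33*d)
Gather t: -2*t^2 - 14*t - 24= -2*t^2 - 14*t - 24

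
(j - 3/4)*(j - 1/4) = j^2 - j + 3/16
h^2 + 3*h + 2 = (h + 1)*(h + 2)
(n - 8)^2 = n^2 - 16*n + 64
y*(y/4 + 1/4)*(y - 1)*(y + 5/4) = y^4/4 + 5*y^3/16 - y^2/4 - 5*y/16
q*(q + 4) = q^2 + 4*q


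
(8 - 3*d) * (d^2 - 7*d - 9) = -3*d^3 + 29*d^2 - 29*d - 72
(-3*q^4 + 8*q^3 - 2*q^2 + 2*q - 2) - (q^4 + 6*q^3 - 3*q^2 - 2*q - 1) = -4*q^4 + 2*q^3 + q^2 + 4*q - 1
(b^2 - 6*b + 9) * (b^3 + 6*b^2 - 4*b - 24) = b^5 - 31*b^3 + 54*b^2 + 108*b - 216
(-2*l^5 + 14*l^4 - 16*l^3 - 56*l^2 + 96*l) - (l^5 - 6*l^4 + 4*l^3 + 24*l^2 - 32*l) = -3*l^5 + 20*l^4 - 20*l^3 - 80*l^2 + 128*l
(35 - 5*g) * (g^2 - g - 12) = -5*g^3 + 40*g^2 + 25*g - 420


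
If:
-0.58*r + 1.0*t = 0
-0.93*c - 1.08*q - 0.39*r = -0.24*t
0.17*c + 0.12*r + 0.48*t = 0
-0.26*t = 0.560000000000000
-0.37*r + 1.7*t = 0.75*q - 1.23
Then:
No Solution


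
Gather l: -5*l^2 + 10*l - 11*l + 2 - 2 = -5*l^2 - l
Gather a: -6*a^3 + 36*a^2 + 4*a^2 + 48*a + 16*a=-6*a^3 + 40*a^2 + 64*a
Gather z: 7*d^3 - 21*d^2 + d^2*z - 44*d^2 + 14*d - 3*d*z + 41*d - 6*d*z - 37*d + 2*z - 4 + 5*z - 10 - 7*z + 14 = 7*d^3 - 65*d^2 + 18*d + z*(d^2 - 9*d)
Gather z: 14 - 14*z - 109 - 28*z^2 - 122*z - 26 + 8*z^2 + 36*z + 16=-20*z^2 - 100*z - 105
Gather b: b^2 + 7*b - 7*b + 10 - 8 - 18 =b^2 - 16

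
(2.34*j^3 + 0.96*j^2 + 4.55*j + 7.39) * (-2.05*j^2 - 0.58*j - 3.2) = -4.797*j^5 - 3.3252*j^4 - 17.3723*j^3 - 20.8605*j^2 - 18.8462*j - 23.648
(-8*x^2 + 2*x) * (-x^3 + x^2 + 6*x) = 8*x^5 - 10*x^4 - 46*x^3 + 12*x^2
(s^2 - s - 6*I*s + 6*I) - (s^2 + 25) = -s - 6*I*s - 25 + 6*I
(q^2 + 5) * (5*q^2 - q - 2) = 5*q^4 - q^3 + 23*q^2 - 5*q - 10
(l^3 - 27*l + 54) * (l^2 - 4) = l^5 - 31*l^3 + 54*l^2 + 108*l - 216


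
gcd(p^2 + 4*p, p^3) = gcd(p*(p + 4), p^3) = p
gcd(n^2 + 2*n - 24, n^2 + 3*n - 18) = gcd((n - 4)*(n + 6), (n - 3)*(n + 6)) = n + 6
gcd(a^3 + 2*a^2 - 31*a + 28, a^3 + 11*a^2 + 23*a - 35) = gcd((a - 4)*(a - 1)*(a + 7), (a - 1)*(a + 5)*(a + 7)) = a^2 + 6*a - 7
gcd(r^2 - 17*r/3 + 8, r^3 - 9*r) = r - 3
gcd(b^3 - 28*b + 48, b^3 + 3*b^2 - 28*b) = b - 4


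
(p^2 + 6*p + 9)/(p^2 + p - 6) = (p + 3)/(p - 2)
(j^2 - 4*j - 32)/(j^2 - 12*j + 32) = (j + 4)/(j - 4)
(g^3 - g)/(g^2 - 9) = (g^3 - g)/(g^2 - 9)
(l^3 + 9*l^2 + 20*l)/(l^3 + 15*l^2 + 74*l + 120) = l/(l + 6)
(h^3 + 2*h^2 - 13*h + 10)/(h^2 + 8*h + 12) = (h^3 + 2*h^2 - 13*h + 10)/(h^2 + 8*h + 12)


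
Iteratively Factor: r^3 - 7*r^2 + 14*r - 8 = (r - 1)*(r^2 - 6*r + 8) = (r - 4)*(r - 1)*(r - 2)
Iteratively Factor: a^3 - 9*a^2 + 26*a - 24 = (a - 2)*(a^2 - 7*a + 12) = (a - 4)*(a - 2)*(a - 3)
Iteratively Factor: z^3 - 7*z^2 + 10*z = (z - 2)*(z^2 - 5*z) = (z - 5)*(z - 2)*(z)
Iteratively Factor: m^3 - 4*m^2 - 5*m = (m + 1)*(m^2 - 5*m) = m*(m + 1)*(m - 5)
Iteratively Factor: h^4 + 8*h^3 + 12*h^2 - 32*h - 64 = (h + 4)*(h^3 + 4*h^2 - 4*h - 16) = (h + 2)*(h + 4)*(h^2 + 2*h - 8) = (h + 2)*(h + 4)^2*(h - 2)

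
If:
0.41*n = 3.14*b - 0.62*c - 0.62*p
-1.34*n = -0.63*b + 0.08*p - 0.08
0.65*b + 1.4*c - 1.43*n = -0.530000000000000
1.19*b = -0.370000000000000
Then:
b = -0.31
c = -0.24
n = -0.01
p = -1.33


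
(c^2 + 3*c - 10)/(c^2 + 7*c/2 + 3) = 2*(c^2 + 3*c - 10)/(2*c^2 + 7*c + 6)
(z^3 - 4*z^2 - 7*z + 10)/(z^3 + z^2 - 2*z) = (z - 5)/z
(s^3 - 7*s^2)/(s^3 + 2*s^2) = (s - 7)/(s + 2)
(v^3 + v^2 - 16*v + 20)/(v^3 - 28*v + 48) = (v^2 + 3*v - 10)/(v^2 + 2*v - 24)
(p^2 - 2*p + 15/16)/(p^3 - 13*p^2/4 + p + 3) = (16*p^2 - 32*p + 15)/(4*(4*p^3 - 13*p^2 + 4*p + 12))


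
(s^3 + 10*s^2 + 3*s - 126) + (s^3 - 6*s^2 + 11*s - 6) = 2*s^3 + 4*s^2 + 14*s - 132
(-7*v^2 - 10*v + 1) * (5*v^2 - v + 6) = -35*v^4 - 43*v^3 - 27*v^2 - 61*v + 6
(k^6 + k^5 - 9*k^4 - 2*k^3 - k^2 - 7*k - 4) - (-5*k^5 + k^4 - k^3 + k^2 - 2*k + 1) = k^6 + 6*k^5 - 10*k^4 - k^3 - 2*k^2 - 5*k - 5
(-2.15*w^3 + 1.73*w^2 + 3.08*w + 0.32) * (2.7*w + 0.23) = -5.805*w^4 + 4.1765*w^3 + 8.7139*w^2 + 1.5724*w + 0.0736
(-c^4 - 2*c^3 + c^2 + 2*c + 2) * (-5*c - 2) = 5*c^5 + 12*c^4 - c^3 - 12*c^2 - 14*c - 4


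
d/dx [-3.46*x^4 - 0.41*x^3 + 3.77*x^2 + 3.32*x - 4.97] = -13.84*x^3 - 1.23*x^2 + 7.54*x + 3.32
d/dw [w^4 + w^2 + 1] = 4*w^3 + 2*w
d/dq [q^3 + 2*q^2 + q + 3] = 3*q^2 + 4*q + 1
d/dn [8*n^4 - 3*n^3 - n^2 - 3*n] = 32*n^3 - 9*n^2 - 2*n - 3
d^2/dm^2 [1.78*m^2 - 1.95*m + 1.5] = 3.56000000000000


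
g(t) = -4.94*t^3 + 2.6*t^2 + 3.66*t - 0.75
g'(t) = -14.82*t^2 + 5.2*t + 3.66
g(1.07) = 0.09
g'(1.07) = -7.74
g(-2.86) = 125.61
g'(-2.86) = -132.43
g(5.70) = -810.27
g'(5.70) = -448.20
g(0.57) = 1.27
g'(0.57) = 1.81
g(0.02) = -0.68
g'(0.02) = 3.76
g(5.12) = -576.89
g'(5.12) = -358.21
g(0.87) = 1.15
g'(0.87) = -3.03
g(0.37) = 0.71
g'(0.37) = 3.56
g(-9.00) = 3778.17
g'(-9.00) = -1243.56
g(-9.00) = 3778.17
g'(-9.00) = -1243.56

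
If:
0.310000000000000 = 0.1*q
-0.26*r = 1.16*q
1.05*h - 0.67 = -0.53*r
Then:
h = 7.62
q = 3.10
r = -13.83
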